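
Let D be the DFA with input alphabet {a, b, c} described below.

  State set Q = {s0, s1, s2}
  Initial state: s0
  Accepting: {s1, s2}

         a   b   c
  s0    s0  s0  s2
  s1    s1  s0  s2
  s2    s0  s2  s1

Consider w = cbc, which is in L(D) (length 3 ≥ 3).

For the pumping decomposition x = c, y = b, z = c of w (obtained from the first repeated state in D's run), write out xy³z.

cbbbc

xy^3z = c·b·b·b·c = cbbbc.
Reading y = b takes D from s2 back to s2, so after x·y·y·y the machine is still in s2, and z then leads to the accepting state s1. Hence cbbbc ∈ L(D).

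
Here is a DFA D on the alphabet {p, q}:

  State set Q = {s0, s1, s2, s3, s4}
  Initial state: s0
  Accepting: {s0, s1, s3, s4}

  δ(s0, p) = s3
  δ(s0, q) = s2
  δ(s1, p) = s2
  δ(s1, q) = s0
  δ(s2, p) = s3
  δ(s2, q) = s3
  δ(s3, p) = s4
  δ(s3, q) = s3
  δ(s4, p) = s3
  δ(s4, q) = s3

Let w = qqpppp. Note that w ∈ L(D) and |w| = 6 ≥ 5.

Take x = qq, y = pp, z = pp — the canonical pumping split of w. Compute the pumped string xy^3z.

qqpppppppp

xy^3z = qq·pp·pp·pp·pp = qqpppppppp.
Reading y = pp takes D from s3 back to s3, so after x·y·y·y the machine is still in s3, and z then leads to the accepting state s3. Hence qqpppppppp ∈ L(D).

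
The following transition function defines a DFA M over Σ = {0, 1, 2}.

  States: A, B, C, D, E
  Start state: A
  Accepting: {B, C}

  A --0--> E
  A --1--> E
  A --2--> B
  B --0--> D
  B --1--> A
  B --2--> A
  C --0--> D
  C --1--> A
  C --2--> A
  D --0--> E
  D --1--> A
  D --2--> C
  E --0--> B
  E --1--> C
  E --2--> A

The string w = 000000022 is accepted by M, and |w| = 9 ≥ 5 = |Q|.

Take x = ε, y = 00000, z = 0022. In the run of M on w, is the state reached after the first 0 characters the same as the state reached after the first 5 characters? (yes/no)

State sequence: A -0-> E -0-> B -0-> D -0-> E -0-> B

After x (step 0): A. After xy (step 5): B.
They differ (A ≠ B), so y is not a cycle from the state after x; this split is not the one the pumping-lemma construction produces, and pumping y need not keep the string in L(M).

no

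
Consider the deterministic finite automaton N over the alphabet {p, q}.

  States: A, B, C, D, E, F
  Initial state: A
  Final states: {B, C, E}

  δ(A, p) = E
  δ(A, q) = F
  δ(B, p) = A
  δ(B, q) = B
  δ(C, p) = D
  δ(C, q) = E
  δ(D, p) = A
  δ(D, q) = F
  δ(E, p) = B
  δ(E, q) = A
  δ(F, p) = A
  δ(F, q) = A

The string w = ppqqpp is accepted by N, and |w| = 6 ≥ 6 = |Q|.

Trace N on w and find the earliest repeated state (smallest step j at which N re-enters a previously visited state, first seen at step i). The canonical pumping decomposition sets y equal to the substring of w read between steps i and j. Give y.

State sequence: A -p-> E -p-> B -q-> B -q-> B -p-> A -p-> E
First repeat at step 3: B was already visited.

So i = 2, j = 3, giving x = w[0:2] = pp, y = w[2:3] = q, z = w[3:6] = qpp.
Check: |xy| = 3 ≤ 6 and |y| = 1 ≥ 1. Reading y takes N from B back to B, so every xyⁱz is accepted.
With |Q| = 6, pigeonhole forces a state repeat no later than step 6; the substring read between the first and second visits to that state can be pumped.

q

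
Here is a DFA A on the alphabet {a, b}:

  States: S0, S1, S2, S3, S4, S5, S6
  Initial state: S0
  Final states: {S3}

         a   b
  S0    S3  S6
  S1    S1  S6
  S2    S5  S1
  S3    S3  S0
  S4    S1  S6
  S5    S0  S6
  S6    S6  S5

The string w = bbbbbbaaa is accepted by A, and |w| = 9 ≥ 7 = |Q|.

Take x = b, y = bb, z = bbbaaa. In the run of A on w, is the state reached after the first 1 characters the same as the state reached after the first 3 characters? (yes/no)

yes

State sequence: S0 -b-> S6 -b-> S5 -b-> S6

After x (step 1): S6. After xy (step 3): S6.
They match, so y = bb drives A around a cycle from S6 back to itself; pumping y any number of times keeps A in S6 before reading z, and xyⁱz ∈ L(A) for every i ≥ 0.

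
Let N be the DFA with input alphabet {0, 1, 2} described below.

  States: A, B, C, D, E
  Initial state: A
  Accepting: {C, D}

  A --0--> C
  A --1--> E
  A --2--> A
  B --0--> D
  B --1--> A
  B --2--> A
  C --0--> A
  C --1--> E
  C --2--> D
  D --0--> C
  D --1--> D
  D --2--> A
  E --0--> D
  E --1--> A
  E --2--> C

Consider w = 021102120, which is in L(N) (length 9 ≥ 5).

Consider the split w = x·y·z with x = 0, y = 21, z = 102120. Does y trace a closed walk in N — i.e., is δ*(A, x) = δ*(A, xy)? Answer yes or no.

no

Run of N on the first 3 characters of w = 0 2 1:
  step 0: A  (start)
  step 1: C  (read 0: A→C)
  step 2: D  (read 2: C→D)
  step 3: D  (read 1: D→D)

After x (step 1): C. After xy (step 3): D.
They differ (C ≠ D), so y is not a cycle from the state after x; this split is not the one the pumping-lemma construction produces, and pumping y need not keep the string in L(N).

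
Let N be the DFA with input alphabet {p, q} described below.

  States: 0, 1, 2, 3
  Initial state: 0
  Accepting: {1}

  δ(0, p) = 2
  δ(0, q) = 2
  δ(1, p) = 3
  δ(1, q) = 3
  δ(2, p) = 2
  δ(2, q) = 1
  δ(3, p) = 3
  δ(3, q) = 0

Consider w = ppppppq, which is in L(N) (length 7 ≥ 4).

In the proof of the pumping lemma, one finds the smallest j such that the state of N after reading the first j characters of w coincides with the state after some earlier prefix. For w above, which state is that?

State sequence: 0 -p-> 2 -p-> 2 -p-> 2 -p-> 2 -p-> 2 -p-> 2 -q-> 1
First repeat at step 2: 2 was already visited.

The earliest repeat is at step j = 2: N is in 2, which it already visited at step i = 1.
With |Q| = 4, pigeonhole forces a state repeat no later than step 4; the substring read between the first and second visits to that state can be pumped.

2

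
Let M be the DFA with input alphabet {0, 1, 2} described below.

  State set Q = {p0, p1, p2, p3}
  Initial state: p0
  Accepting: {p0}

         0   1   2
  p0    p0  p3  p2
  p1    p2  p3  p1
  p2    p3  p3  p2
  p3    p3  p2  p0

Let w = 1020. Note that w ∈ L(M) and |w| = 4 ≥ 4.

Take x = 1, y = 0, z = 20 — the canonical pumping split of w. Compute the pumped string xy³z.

xy^3z = 1·0·0·0·20 = 100020.
Reading y = 0 takes M from p3 back to p3, so after x·y·y·y the machine is still in p3, and z then leads to the accepting state p0. Hence 100020 ∈ L(M).

100020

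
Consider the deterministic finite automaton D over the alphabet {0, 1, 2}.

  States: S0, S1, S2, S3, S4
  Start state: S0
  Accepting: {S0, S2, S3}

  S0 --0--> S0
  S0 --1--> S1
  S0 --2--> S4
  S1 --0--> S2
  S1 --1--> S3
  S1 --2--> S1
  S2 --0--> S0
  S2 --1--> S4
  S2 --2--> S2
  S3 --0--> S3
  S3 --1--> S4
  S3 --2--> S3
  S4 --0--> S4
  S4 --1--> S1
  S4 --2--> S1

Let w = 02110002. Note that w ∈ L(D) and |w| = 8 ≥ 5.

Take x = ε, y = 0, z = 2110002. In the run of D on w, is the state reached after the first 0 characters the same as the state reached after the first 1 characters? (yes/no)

yes

State sequence: S0 -0-> S0

After x (step 0): S0. After xy (step 1): S0.
They match, so y = 0 drives D around a cycle from S0 back to itself; pumping y any number of times keeps D in S0 before reading z, and xyⁱz ∈ L(D) for every i ≥ 0.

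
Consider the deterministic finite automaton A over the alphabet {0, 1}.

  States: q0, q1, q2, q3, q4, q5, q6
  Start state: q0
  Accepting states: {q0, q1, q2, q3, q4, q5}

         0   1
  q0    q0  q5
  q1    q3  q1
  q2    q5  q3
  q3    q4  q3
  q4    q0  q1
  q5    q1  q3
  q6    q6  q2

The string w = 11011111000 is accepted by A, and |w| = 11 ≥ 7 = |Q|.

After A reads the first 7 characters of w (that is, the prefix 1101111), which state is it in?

State sequence: q0 -1-> q5 -1-> q3 -0-> q4 -1-> q1 -1-> q1 -1-> q1 -1-> q1

After reading 7 characters, A is in state q1.
(This kind of state-tracing is the core of the pumping-lemma construction: with 7 states, pigeonhole forces a repeat within the first 7 steps.)

q1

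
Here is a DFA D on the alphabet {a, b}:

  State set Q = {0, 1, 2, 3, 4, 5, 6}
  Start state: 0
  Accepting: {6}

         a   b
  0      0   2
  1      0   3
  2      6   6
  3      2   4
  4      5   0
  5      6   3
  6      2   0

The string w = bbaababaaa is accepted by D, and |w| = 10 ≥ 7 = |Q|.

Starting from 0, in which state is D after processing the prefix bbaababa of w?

6

State sequence: 0 -b-> 2 -b-> 6 -a-> 2 -a-> 6 -b-> 0 -a-> 0 -b-> 2 -a-> 6

After reading 8 characters, D is in state 6.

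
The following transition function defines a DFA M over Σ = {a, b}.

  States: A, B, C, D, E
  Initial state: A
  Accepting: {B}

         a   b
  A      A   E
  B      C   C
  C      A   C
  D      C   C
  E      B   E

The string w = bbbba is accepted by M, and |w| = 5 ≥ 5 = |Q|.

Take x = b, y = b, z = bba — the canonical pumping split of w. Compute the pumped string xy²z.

xy^2z = b·b·b·bba = bbbbba.
Reading y = b takes M from E back to E, so after x·y·y the machine is still in E, and z then leads to the accepting state B. Hence bbbbba ∈ L(M).

bbbbba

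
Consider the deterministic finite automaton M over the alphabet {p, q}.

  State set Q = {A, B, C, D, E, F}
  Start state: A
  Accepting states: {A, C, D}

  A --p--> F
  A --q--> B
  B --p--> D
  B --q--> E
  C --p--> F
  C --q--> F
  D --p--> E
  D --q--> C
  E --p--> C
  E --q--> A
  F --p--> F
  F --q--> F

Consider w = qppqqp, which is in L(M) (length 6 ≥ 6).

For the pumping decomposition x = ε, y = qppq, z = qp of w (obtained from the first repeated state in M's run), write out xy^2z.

xy^2z = ε·qppq·qppq·qp = qppqqppqqp.
Reading y = qppq takes M from A back to A, so after x·y·y the machine is still in A, and z then leads to the accepting state D. Hence qppqqppqqp ∈ L(M).

qppqqppqqp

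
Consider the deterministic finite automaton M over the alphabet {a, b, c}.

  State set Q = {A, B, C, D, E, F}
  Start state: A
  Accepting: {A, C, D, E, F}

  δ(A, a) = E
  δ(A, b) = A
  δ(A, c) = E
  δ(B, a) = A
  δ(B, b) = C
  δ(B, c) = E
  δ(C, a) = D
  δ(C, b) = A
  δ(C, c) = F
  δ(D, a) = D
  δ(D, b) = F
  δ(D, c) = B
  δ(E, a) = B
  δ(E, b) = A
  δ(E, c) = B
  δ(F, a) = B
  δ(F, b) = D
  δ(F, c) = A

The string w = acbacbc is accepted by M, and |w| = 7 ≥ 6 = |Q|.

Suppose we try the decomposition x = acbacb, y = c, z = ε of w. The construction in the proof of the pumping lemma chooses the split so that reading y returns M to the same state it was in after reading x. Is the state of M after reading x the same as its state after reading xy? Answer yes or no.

no

State sequence: A -a-> E -c-> B -b-> C -a-> D -c-> B -b-> C -c-> F

After x (step 6): C. After xy (step 7): F.
They differ (C ≠ F), so y is not a cycle from the state after x; this split is not the one the pumping-lemma construction produces, and pumping y need not keep the string in L(M).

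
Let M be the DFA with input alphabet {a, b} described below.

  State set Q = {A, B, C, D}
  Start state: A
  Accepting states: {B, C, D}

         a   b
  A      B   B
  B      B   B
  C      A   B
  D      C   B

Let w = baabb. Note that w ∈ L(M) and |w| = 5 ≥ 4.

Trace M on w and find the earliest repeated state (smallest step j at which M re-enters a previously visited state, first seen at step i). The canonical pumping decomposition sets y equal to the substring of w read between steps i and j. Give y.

a

Run of M on w = b a a b b:
  step 0: A  (start)
  step 1: B  (read b: A→B)
  step 2: B  (read a: B→B)   ← first repeat (B seen earlier)
  step 3: B  (read a: B→B)
  step 4: B  (read b: B→B)
  step 5: B  (read b: B→B)

So i = 1, j = 2, giving x = w[0:1] = b, y = w[1:2] = a, z = w[2:5] = abb.
Check: |xy| = 2 ≤ 4 and |y| = 1 ≥ 1. Reading y takes M from B back to B, so every xyⁱz is accepted.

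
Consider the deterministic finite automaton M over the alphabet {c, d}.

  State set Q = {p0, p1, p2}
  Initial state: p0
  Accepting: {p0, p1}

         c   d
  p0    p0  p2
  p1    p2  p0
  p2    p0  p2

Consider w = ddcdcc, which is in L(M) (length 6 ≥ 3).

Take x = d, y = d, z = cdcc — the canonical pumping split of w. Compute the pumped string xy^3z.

ddddcdcc

xy^3z = d·d·d·d·cdcc = ddddcdcc.
Reading y = d takes M from p2 back to p2, so after x·y·y·y the machine is still in p2, and z then leads to the accepting state p0. Hence ddddcdcc ∈ L(M).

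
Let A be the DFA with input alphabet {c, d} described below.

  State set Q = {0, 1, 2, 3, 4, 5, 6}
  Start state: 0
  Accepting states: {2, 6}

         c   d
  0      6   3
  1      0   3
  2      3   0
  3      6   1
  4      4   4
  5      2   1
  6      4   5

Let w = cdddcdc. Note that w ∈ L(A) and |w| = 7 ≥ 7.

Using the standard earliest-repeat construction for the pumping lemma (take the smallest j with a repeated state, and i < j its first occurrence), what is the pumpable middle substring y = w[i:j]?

dddc

State sequence: 0 -c-> 6 -d-> 5 -d-> 1 -d-> 3 -c-> 6 -d-> 5 -c-> 2
First repeat at step 5: 6 was already visited.

So i = 1, j = 5, giving x = w[0:1] = c, y = w[1:5] = dddc, z = w[5:7] = dc.
Check: |xy| = 5 ≤ 7 and |y| = 4 ≥ 1. Reading y takes A from 6 back to 6, so every xyⁱz is accepted.
With |Q| = 7, pigeonhole forces a state repeat no later than step 7; the substring read between the first and second visits to that state can be pumped.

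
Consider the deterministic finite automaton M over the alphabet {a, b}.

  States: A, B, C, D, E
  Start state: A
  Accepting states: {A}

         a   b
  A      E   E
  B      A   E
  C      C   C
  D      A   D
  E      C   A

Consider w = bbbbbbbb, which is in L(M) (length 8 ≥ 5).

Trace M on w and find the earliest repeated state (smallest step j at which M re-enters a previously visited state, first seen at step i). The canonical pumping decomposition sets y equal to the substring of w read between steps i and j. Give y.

bb

Run of M on w = b b b b b b b b:
  step 0: A  (start)
  step 1: E  (read b: A→E)
  step 2: A  (read b: E→A)   ← first repeat (A seen earlier)
  step 3: E  (read b: A→E)
  step 4: A  (read b: E→A)
  step 5: E  (read b: A→E)
  step 6: A  (read b: E→A)
  step 7: E  (read b: A→E)
  step 8: A  (read b: E→A)

So i = 0, j = 2, giving x = w[0:0] = ε, y = w[0:2] = bb, z = w[2:8] = bbbbbb.
Check: |xy| = 2 ≤ 5 and |y| = 2 ≥ 1. Reading y takes M from A back to A, so every xyⁱz is accepted.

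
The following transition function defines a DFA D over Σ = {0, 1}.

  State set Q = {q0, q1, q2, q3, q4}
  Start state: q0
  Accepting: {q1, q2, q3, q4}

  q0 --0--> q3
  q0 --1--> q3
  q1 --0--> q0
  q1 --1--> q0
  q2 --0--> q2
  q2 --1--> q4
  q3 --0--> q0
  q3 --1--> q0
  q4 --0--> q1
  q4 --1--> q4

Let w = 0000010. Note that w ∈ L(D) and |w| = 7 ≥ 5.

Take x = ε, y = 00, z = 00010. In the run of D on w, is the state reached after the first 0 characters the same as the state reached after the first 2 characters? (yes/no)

yes

Run of D on the first 2 characters of w = 0 0:
  step 0: q0  (start)
  step 1: q3  (read 0: q0→q3)
  step 2: q0  (read 0: q3→q0)

After x (step 0): q0. After xy (step 2): q0.
They match, so y = 00 drives D around a cycle from q0 back to itself; pumping y any number of times keeps D in q0 before reading z, and xyⁱz ∈ L(D) for every i ≥ 0.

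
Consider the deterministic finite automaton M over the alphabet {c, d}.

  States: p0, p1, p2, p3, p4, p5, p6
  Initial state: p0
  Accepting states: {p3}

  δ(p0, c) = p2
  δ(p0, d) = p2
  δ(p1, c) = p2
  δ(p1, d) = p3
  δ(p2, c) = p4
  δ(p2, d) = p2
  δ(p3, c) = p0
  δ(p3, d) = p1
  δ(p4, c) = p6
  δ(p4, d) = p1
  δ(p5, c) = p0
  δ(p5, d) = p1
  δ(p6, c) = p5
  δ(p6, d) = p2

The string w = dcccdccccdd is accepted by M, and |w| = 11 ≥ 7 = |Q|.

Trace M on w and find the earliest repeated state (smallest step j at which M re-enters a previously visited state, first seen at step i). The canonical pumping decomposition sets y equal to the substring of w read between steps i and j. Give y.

cccdc

Run of M on w = d c c c d c c c c d d:
  step 0: p0  (start)
  step 1: p2  (read d: p0→p2)
  step 2: p4  (read c: p2→p4)
  step 3: p6  (read c: p4→p6)
  step 4: p5  (read c: p6→p5)
  step 5: p1  (read d: p5→p1)
  step 6: p2  (read c: p1→p2)   ← first repeat (p2 seen earlier)
  step 7: p4  (read c: p2→p4)
  step 8: p6  (read c: p4→p6)
  step 9: p5  (read c: p6→p5)
  step 10: p1  (read d: p5→p1)
  step 11: p3  (read d: p1→p3)

So i = 1, j = 6, giving x = w[0:1] = d, y = w[1:6] = cccdc, z = w[6:11] = cccdd.
Check: |xy| = 6 ≤ 7 and |y| = 5 ≥ 1. Reading y takes M from p2 back to p2, so every xyⁱz is accepted.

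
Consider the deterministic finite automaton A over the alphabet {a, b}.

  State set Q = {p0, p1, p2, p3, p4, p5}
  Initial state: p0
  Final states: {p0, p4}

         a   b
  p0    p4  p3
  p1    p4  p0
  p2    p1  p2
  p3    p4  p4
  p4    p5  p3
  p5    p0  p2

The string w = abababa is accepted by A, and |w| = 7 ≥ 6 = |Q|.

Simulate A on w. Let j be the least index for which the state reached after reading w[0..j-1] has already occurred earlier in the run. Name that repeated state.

Run of A on w = a b a b a b a:
  step 0: p0  (start)
  step 1: p4  (read a: p0→p4)
  step 2: p3  (read b: p4→p3)
  step 3: p4  (read a: p3→p4)   ← first repeat (p4 seen earlier)
  step 4: p3  (read b: p4→p3)
  step 5: p4  (read a: p3→p4)
  step 6: p3  (read b: p4→p3)
  step 7: p4  (read a: p3→p4)

The earliest repeat is at step j = 3: A is in p4, which it already visited at step i = 1.
Pumping length from the standard proof: p = 6 (the number of states). The repeated state found above gives |xy| = j ≤ 6 and |y| = j − i ≥ 1.

p4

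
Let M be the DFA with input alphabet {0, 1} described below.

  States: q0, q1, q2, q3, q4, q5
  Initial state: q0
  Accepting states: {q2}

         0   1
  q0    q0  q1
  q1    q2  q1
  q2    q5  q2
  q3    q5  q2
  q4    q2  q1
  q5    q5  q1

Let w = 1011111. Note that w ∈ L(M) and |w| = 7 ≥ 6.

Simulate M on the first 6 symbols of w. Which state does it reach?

q2

Run of M on the first 6 characters of w = 1 0 1 1 1 1:
  step 0: q0  (start)
  step 1: q1  (read 1: q0→q1)
  step 2: q2  (read 0: q1→q2)
  step 3: q2  (read 1: q2→q2)
  step 4: q2  (read 1: q2→q2)
  step 5: q2  (read 1: q2→q2)
  step 6: q2  (read 1: q2→q2)

After reading 6 characters, M is in state q2.
(This kind of state-tracing is the core of the pumping-lemma construction: with 6 states, pigeonhole forces a repeat within the first 6 steps.)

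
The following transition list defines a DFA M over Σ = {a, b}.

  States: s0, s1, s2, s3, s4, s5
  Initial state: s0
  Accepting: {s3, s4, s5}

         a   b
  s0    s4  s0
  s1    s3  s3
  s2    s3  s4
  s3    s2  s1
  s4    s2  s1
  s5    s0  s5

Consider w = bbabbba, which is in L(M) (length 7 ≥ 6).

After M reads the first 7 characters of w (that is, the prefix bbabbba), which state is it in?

s3

State sequence: s0 -b-> s0 -b-> s0 -a-> s4 -b-> s1 -b-> s3 -b-> s1 -a-> s3

After reading 7 characters, M is in state s3.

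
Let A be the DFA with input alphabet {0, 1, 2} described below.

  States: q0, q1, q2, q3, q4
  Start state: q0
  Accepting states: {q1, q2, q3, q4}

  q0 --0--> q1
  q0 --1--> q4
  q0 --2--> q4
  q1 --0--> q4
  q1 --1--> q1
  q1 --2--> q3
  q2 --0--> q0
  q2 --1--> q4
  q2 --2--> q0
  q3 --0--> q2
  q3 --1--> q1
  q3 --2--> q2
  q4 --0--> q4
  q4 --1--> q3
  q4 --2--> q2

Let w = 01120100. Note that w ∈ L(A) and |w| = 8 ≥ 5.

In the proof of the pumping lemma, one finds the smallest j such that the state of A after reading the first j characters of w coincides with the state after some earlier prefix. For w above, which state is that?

State sequence: q0 -0-> q1 -1-> q1 -1-> q1 -2-> q3 -0-> q2 -1-> q4 -0-> q4 -0-> q4
First repeat at step 2: q1 was already visited.

The earliest repeat is at step j = 2: A is in q1, which it already visited at step i = 1.
The DFA has 5 states, so the proof of the pumping lemma guarantees a repeated state among the first 5+1 visited; the segment between the two visits is the pumpable y.

q1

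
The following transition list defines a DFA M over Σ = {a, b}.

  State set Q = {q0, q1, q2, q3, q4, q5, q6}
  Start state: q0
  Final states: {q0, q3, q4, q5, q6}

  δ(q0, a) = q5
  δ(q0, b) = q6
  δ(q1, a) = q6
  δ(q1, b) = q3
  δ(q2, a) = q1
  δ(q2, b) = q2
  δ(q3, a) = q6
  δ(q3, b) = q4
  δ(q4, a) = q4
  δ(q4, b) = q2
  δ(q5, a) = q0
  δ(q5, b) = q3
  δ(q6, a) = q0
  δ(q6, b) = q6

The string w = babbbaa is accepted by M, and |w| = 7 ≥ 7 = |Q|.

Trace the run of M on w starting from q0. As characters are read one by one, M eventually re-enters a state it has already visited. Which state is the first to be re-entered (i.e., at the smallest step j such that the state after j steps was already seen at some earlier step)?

q0

State sequence: q0 -b-> q6 -a-> q0 -b-> q6 -b-> q6 -b-> q6 -a-> q0 -a-> q5
First repeat at step 2: q0 was already visited.

The earliest repeat is at step j = 2: M is in q0, which it already visited at step i = 0.
The DFA has 7 states, so the proof of the pumping lemma guarantees a repeated state among the first 7+1 visited; the segment between the two visits is the pumpable y.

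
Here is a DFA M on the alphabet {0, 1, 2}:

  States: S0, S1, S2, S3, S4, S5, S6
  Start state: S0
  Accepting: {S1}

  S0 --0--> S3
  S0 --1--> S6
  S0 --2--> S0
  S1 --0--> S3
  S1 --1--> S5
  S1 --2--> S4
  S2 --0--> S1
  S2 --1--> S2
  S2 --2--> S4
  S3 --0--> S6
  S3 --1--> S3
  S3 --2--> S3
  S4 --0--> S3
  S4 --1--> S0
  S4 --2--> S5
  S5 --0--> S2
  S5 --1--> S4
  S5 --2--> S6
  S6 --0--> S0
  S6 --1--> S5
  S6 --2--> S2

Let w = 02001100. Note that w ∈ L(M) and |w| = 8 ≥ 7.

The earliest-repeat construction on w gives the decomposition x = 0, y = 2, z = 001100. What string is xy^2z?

022001100

xy^2z = 0·2·2·001100 = 022001100.
Reading y = 2 takes M from S3 back to S3, so after x·y·y the machine is still in S3, and z then leads to the accepting state S1. Hence 022001100 ∈ L(M).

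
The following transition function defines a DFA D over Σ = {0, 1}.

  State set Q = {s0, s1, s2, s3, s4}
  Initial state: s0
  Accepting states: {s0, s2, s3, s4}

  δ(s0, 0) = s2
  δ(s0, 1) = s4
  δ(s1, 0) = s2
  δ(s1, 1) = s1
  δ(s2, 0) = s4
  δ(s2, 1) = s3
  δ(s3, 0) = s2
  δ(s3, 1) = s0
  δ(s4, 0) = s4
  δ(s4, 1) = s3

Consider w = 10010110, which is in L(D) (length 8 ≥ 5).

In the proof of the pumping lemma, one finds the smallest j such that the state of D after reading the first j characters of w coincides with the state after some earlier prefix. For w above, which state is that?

s4

Run of D on w = 1 0 0 1 0 1 1 0:
  step 0: s0  (start)
  step 1: s4  (read 1: s0→s4)
  step 2: s4  (read 0: s4→s4)   ← first repeat (s4 seen earlier)
  step 3: s4  (read 0: s4→s4)
  step 4: s3  (read 1: s4→s3)
  step 5: s2  (read 0: s3→s2)
  step 6: s3  (read 1: s2→s3)
  step 7: s0  (read 1: s3→s0)
  step 8: s2  (read 0: s0→s2)

The earliest repeat is at step j = 2: D is in s4, which it already visited at step i = 1.
Since D has 5 states, any run of length ≥ 5 visits 5+1 states, so by pigeonhole some state repeats within the first 5 steps — that repeat gives the pumpable loop.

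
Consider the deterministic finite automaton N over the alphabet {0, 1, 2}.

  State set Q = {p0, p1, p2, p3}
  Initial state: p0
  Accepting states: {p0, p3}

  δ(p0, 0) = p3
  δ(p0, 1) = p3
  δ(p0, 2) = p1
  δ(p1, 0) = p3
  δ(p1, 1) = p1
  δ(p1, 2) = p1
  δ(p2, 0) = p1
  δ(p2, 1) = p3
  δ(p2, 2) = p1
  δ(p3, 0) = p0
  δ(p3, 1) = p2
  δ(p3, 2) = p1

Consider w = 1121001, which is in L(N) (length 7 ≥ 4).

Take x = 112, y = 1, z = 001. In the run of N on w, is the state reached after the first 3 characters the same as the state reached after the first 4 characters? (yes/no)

Run of N on the first 4 characters of w = 1 1 2 1:
  step 0: p0  (start)
  step 1: p3  (read 1: p0→p3)
  step 2: p2  (read 1: p3→p2)
  step 3: p1  (read 2: p2→p1)
  step 4: p1  (read 1: p1→p1)

After x (step 3): p1. After xy (step 4): p1.
They match, so y = 1 drives N around a cycle from p1 back to itself; pumping y any number of times keeps N in p1 before reading z, and xyⁱz ∈ L(N) for every i ≥ 0.

yes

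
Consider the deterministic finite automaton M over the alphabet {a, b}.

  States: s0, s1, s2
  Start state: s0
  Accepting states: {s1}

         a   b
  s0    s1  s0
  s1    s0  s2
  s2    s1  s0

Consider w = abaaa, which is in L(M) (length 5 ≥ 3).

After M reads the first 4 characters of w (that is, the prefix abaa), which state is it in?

s0

State sequence: s0 -a-> s1 -b-> s2 -a-> s1 -a-> s0

After reading 4 characters, M is in state s0.
(This kind of state-tracing is the core of the pumping-lemma construction: with 3 states, pigeonhole forces a repeat within the first 3 steps.)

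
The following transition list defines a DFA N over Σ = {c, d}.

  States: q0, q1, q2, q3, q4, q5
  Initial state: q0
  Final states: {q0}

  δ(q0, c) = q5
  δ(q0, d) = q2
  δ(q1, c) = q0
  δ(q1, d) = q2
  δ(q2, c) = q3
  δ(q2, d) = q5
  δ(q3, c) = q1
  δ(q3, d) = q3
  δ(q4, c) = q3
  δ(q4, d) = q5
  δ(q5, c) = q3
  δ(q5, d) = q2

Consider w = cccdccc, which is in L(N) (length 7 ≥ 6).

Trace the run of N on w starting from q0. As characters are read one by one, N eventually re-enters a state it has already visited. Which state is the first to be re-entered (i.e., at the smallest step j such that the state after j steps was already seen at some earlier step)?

q3

Run of N on w = c c c d c c c:
  step 0: q0  (start)
  step 1: q5  (read c: q0→q5)
  step 2: q3  (read c: q5→q3)
  step 3: q1  (read c: q3→q1)
  step 4: q2  (read d: q1→q2)
  step 5: q3  (read c: q2→q3)   ← first repeat (q3 seen earlier)
  step 6: q1  (read c: q3→q1)
  step 7: q0  (read c: q1→q0)

The earliest repeat is at step j = 5: N is in q3, which it already visited at step i = 2.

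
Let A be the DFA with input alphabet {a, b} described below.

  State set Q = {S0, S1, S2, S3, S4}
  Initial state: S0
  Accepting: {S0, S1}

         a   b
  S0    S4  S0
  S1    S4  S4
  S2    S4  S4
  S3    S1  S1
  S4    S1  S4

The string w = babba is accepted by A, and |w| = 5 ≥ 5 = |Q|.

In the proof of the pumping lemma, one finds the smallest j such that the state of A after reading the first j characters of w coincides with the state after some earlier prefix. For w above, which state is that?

Run of A on w = b a b b a:
  step 0: S0  (start)
  step 1: S0  (read b: S0→S0)   ← first repeat (S0 seen earlier)
  step 2: S4  (read a: S0→S4)
  step 3: S4  (read b: S4→S4)
  step 4: S4  (read b: S4→S4)
  step 5: S1  (read a: S4→S1)

The earliest repeat is at step j = 1: A is in S0, which it already visited at step i = 0.
Pumping length from the standard proof: p = 5 (the number of states). The repeated state found above gives |xy| = j ≤ 5 and |y| = j − i ≥ 1.

S0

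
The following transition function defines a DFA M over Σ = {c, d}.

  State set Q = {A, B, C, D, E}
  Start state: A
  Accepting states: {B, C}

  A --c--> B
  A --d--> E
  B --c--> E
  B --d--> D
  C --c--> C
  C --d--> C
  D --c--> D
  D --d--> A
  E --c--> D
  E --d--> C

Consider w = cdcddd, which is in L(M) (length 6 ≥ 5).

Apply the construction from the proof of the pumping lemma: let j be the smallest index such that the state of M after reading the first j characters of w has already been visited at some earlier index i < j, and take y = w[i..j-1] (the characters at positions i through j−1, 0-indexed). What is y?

c

Run of M on w = c d c d d d:
  step 0: A  (start)
  step 1: B  (read c: A→B)
  step 2: D  (read d: B→D)
  step 3: D  (read c: D→D)   ← first repeat (D seen earlier)
  step 4: A  (read d: D→A)
  step 5: E  (read d: A→E)
  step 6: C  (read d: E→C)

So i = 2, j = 3, giving x = w[0:2] = cd, y = w[2:3] = c, z = w[3:6] = ddd.
Check: |xy| = 3 ≤ 5 and |y| = 1 ≥ 1. Reading y takes M from D back to D, so every xyⁱz is accepted.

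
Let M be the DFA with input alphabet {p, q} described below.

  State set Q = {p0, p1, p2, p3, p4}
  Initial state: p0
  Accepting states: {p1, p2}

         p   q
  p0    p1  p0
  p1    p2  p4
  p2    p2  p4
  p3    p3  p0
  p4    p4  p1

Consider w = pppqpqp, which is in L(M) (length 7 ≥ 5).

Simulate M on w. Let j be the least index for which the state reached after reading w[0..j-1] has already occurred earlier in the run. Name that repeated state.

Run of M on w = p p p q p q p:
  step 0: p0  (start)
  step 1: p1  (read p: p0→p1)
  step 2: p2  (read p: p1→p2)
  step 3: p2  (read p: p2→p2)   ← first repeat (p2 seen earlier)
  step 4: p4  (read q: p2→p4)
  step 5: p4  (read p: p4→p4)
  step 6: p1  (read q: p4→p1)
  step 7: p2  (read p: p1→p2)

The earliest repeat is at step j = 3: M is in p2, which it already visited at step i = 2.

p2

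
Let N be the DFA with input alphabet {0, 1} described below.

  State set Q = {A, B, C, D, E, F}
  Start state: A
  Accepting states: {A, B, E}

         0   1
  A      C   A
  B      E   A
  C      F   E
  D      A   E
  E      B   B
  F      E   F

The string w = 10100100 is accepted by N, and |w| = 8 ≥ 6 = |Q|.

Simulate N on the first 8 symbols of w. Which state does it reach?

B

State sequence: A -1-> A -0-> C -1-> E -0-> B -0-> E -1-> B -0-> E -0-> B

After reading 8 characters, N is in state B.
(This kind of state-tracing is the core of the pumping-lemma construction: with 6 states, pigeonhole forces a repeat within the first 6 steps.)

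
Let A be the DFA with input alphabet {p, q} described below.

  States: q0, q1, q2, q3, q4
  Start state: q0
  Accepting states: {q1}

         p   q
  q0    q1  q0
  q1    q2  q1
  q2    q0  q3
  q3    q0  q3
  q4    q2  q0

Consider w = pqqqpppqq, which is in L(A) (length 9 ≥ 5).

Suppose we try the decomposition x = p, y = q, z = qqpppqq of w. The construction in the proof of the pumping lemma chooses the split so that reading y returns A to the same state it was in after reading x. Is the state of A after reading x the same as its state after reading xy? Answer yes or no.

yes

Run of A on the first 2 characters of w = p q:
  step 0: q0  (start)
  step 1: q1  (read p: q0→q1)
  step 2: q1  (read q: q1→q1)

After x (step 1): q1. After xy (step 2): q1.
They match, so y = q drives A around a cycle from q1 back to itself; pumping y any number of times keeps A in q1 before reading z, and xyⁱz ∈ L(A) for every i ≥ 0.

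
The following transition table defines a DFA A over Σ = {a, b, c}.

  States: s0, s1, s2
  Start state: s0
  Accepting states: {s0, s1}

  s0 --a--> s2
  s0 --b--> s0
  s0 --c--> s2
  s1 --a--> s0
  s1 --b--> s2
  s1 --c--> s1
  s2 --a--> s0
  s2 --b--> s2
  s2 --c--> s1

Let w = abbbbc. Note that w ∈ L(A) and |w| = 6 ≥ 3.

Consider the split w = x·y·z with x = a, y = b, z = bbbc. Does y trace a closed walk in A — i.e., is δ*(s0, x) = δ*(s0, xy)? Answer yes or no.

yes

Run of A on the first 2 characters of w = a b:
  step 0: s0  (start)
  step 1: s2  (read a: s0→s2)
  step 2: s2  (read b: s2→s2)

After x (step 1): s2. After xy (step 2): s2.
They match, so y = b drives A around a cycle from s2 back to itself; pumping y any number of times keeps A in s2 before reading z, and xyⁱz ∈ L(A) for every i ≥ 0.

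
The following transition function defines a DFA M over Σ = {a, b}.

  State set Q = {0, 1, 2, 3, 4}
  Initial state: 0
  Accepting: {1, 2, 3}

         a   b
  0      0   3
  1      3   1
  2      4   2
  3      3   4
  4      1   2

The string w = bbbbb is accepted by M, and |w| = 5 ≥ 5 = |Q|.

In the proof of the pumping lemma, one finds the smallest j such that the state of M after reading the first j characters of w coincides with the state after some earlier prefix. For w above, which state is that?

2

Run of M on w = b b b b b:
  step 0: 0  (start)
  step 1: 3  (read b: 0→3)
  step 2: 4  (read b: 3→4)
  step 3: 2  (read b: 4→2)
  step 4: 2  (read b: 2→2)   ← first repeat (2 seen earlier)
  step 5: 2  (read b: 2→2)

The earliest repeat is at step j = 4: M is in 2, which it already visited at step i = 3.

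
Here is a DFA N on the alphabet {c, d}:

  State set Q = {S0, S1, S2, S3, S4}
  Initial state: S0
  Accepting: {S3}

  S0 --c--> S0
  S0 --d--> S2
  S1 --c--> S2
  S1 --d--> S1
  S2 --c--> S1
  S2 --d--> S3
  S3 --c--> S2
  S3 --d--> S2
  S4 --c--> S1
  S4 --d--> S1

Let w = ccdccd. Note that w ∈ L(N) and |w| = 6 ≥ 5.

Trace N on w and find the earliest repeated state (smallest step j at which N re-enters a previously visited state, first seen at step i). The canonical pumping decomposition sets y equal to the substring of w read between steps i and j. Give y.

Run of N on w = c c d c c d:
  step 0: S0  (start)
  step 1: S0  (read c: S0→S0)   ← first repeat (S0 seen earlier)
  step 2: S0  (read c: S0→S0)
  step 3: S2  (read d: S0→S2)
  step 4: S1  (read c: S2→S1)
  step 5: S2  (read c: S1→S2)
  step 6: S3  (read d: S2→S3)

So i = 0, j = 1, giving x = w[0:0] = ε, y = w[0:1] = c, z = w[1:6] = cdccd.
Check: |xy| = 1 ≤ 5 and |y| = 1 ≥ 1. Reading y takes N from S0 back to S0, so every xyⁱz is accepted.

c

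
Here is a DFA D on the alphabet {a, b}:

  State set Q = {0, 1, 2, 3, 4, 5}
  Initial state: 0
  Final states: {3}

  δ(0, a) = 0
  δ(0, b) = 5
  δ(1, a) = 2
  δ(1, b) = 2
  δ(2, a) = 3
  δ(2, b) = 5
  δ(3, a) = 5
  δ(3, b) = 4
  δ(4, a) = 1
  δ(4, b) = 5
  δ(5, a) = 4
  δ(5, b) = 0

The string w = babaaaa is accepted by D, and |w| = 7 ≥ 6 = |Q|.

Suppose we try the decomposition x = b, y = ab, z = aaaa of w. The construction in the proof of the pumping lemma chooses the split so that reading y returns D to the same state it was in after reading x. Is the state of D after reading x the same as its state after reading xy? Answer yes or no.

yes

State sequence: 0 -b-> 5 -a-> 4 -b-> 5

After x (step 1): 5. After xy (step 3): 5.
They match, so y = ab drives D around a cycle from 5 back to itself; pumping y any number of times keeps D in 5 before reading z, and xyⁱz ∈ L(D) for every i ≥ 0.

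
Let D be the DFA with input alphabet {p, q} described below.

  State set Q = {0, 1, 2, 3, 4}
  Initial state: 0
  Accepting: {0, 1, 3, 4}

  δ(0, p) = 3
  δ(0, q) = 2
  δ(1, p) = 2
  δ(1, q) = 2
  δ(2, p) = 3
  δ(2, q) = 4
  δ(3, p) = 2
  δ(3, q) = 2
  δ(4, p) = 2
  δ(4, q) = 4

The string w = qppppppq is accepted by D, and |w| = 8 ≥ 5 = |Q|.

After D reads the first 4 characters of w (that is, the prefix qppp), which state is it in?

Run of D on the first 4 characters of w = q p p p:
  step 0: 0  (start)
  step 1: 2  (read q: 0→2)
  step 2: 3  (read p: 2→3)
  step 3: 2  (read p: 3→2)
  step 4: 3  (read p: 2→3)

After reading 4 characters, D is in state 3.

3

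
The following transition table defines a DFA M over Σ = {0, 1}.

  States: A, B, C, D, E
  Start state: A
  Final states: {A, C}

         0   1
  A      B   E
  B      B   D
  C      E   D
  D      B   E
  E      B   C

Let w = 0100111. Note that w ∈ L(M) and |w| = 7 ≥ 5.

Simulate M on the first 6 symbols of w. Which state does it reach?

State sequence: A -0-> B -1-> D -0-> B -0-> B -1-> D -1-> E

After reading 6 characters, M is in state E.
(This kind of state-tracing is the core of the pumping-lemma construction: with 5 states, pigeonhole forces a repeat within the first 5 steps.)

E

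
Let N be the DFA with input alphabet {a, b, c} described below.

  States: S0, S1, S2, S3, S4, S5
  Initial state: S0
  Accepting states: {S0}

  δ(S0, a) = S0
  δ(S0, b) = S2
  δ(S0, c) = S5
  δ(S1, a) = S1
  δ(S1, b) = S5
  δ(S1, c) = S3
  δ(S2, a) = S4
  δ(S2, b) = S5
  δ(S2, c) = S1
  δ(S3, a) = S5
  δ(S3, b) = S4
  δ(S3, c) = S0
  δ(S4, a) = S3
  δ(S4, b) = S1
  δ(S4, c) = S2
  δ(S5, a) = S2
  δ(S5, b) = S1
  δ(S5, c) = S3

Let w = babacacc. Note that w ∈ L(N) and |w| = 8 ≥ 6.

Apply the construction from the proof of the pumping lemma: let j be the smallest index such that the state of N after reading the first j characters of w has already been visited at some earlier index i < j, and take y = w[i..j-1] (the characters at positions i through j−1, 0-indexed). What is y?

a

Run of N on w = b a b a c a c c:
  step 0: S0  (start)
  step 1: S2  (read b: S0→S2)
  step 2: S4  (read a: S2→S4)
  step 3: S1  (read b: S4→S1)
  step 4: S1  (read a: S1→S1)   ← first repeat (S1 seen earlier)
  step 5: S3  (read c: S1→S3)
  step 6: S5  (read a: S3→S5)
  step 7: S3  (read c: S5→S3)
  step 8: S0  (read c: S3→S0)

So i = 3, j = 4, giving x = w[0:3] = bab, y = w[3:4] = a, z = w[4:8] = cacc.
Check: |xy| = 4 ≤ 6 and |y| = 1 ≥ 1. Reading y takes N from S1 back to S1, so every xyⁱz is accepted.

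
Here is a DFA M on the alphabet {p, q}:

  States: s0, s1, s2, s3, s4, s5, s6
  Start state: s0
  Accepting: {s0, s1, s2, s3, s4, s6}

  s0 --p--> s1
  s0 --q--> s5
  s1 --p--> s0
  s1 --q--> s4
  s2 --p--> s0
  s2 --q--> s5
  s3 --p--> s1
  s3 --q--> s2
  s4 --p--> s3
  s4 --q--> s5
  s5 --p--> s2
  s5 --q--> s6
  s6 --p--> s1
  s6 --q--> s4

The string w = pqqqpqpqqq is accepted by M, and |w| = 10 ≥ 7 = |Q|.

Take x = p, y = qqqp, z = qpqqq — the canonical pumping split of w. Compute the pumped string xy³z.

xy^3z = p·qqqp·qqqp·qqqp·qpqqq = pqqqpqqqpqqqpqpqqq.
Reading y = qqqp takes M from s1 back to s1, so after x·y·y·y the machine is still in s1, and z then leads to the accepting state s6. Hence pqqqpqqqpqqqpqpqqq ∈ L(M).

pqqqpqqqpqqqpqpqqq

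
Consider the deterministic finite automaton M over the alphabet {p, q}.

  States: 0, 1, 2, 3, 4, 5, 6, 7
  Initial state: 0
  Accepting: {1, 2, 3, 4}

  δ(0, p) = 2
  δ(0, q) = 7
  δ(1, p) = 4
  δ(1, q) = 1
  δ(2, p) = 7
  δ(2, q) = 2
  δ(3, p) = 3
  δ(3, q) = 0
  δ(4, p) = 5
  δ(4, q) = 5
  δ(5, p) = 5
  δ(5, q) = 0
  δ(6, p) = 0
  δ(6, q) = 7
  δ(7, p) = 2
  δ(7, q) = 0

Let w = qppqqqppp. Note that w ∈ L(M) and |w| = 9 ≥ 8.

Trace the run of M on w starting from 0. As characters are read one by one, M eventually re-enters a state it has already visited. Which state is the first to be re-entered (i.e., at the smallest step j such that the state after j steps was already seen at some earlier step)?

7

Run of M on w = q p p q q q p p p:
  step 0: 0  (start)
  step 1: 7  (read q: 0→7)
  step 2: 2  (read p: 7→2)
  step 3: 7  (read p: 2→7)   ← first repeat (7 seen earlier)
  step 4: 0  (read q: 7→0)
  step 5: 7  (read q: 0→7)
  step 6: 0  (read q: 7→0)
  step 7: 2  (read p: 0→2)
  step 8: 7  (read p: 2→7)
  step 9: 2  (read p: 7→2)

The earliest repeat is at step j = 3: M is in 7, which it already visited at step i = 1.
Since M has 8 states, any run of length ≥ 8 visits 8+1 states, so by pigeonhole some state repeats within the first 8 steps — that repeat gives the pumpable loop.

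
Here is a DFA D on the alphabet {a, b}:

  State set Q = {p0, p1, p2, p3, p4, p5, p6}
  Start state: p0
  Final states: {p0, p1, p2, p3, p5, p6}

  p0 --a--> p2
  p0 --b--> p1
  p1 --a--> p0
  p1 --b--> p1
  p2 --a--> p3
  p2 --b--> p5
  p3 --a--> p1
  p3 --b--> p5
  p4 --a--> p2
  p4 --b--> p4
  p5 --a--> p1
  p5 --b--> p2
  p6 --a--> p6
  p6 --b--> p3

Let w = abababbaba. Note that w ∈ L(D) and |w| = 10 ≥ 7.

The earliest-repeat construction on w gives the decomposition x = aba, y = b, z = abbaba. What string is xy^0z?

xy⁰z = xz = aba·abbaba = abaabbaba.
Reading y = b takes D from p1 back to p1, so after x the machine is still in p1, and z then leads to the accepting state p0. Hence abaabbaba ∈ L(D).

abaabbaba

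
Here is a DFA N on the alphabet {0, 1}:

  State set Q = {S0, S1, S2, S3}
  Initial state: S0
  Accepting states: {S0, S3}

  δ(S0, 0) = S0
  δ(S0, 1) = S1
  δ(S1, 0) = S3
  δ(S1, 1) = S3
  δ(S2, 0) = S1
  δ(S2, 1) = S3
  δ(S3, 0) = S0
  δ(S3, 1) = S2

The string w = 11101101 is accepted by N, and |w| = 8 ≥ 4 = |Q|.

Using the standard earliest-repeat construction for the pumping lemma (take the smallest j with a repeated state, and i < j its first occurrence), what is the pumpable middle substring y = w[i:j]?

Run of N on w = 1 1 1 0 1 1 0 1:
  step 0: S0  (start)
  step 1: S1  (read 1: S0→S1)
  step 2: S3  (read 1: S1→S3)
  step 3: S2  (read 1: S3→S2)
  step 4: S1  (read 0: S2→S1)   ← first repeat (S1 seen earlier)
  step 5: S3  (read 1: S1→S3)
  step 6: S2  (read 1: S3→S2)
  step 7: S1  (read 0: S2→S1)
  step 8: S3  (read 1: S1→S3)

So i = 1, j = 4, giving x = w[0:1] = 1, y = w[1:4] = 110, z = w[4:8] = 1101.
Check: |xy| = 4 ≤ 4 and |y| = 3 ≥ 1. Reading y takes N from S1 back to S1, so every xyⁱz is accepted.

110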